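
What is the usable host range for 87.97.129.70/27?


Network: 87.97.129.64
Broadcast: 87.97.129.95
First usable = network + 1
Last usable = broadcast - 1
Range: 87.97.129.65 to 87.97.129.94


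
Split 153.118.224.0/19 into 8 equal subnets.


New prefix = 19 + 3 = 22
Each subnet has 1024 addresses
  153.118.224.0/22
  153.118.228.0/22
  153.118.232.0/22
  153.118.236.0/22
  153.118.240.0/22
  153.118.244.0/22
  153.118.248.0/22
  153.118.252.0/22
Subnets: 153.118.224.0/22, 153.118.228.0/22, 153.118.232.0/22, 153.118.236.0/22, 153.118.240.0/22, 153.118.244.0/22, 153.118.248.0/22, 153.118.252.0/22


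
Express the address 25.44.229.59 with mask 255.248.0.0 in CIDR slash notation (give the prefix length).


Binary: 11111111.11111000.00000000.00000000
Count leading 1s
Prefix: /13


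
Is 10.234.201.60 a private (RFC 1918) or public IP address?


RFC 1918 private ranges:
  10.0.0.0/8 (10.0.0.0 - 10.255.255.255)
  172.16.0.0/12 (172.16.0.0 - 172.31.255.255)
  192.168.0.0/16 (192.168.0.0 - 192.168.255.255)
Private (in 10.0.0.0/8)


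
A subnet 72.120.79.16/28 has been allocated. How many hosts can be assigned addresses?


Host bits = 32 - 28 = 4
Total addresses = 2^4 = 16
Usable = total - 2 (network and broadcast)
Usable hosts: 14


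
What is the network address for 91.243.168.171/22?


IP:   01011011.11110011.10101000.10101011
Mask: 11111111.11111111.11111100.00000000
AND operation:
Net:  01011011.11110011.10101000.00000000
Network: 91.243.168.0/22


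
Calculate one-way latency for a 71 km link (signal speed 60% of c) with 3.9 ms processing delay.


Speed = 0.6 * 3e5 km/s = 180000 km/s
Propagation delay = 71 / 180000 = 0.0004 s = 0.3944 ms
Processing delay = 3.9 ms
Total one-way latency = 4.2944 ms


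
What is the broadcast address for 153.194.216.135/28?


Network: 153.194.216.128/28
Host bits = 4
Set all host bits to 1:
Broadcast: 153.194.216.143


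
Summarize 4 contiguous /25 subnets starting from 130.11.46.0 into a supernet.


Original prefix: /25
Number of subnets: 4 = 2^2
New prefix = 25 - 2 = 23
Supernet: 130.11.46.0/23


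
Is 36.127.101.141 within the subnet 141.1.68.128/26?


Subnet network: 141.1.68.128
Test IP AND mask: 36.127.101.128
No, 36.127.101.141 is not in 141.1.68.128/26


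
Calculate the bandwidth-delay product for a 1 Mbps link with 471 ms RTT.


BDP = bandwidth * RTT
= 1 Mbps * 471 ms
= 1 * 1e6 * 471 / 1000 bits
= 471000 bits
= 58875 bytes
= 57.4951 KB
BDP = 471000 bits (58875 bytes)


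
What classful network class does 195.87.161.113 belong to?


First octet: 195
Binary: 11000011
110xxxxx -> Class C (192-223)
Class C, default mask 255.255.255.0 (/24)


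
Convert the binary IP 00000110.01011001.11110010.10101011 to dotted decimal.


00000110 = 6
01011001 = 89
11110010 = 242
10101011 = 171
IP: 6.89.242.171


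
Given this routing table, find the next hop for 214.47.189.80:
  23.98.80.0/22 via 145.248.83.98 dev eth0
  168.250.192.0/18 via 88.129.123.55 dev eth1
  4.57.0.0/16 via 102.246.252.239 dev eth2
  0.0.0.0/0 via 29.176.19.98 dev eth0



Longest prefix match for 214.47.189.80:
  /22 23.98.80.0: no
  /18 168.250.192.0: no
  /16 4.57.0.0: no
  /0 0.0.0.0: MATCH
Selected: next-hop 29.176.19.98 via eth0 (matched /0)


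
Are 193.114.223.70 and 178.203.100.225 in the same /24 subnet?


Mask: 255.255.255.0
193.114.223.70 AND mask = 193.114.223.0
178.203.100.225 AND mask = 178.203.100.0
No, different subnets (193.114.223.0 vs 178.203.100.0)


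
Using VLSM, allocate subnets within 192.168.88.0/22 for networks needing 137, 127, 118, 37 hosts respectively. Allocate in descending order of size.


137 hosts -> /24 (254 usable): 192.168.88.0/24
127 hosts -> /24 (254 usable): 192.168.89.0/24
118 hosts -> /25 (126 usable): 192.168.90.0/25
37 hosts -> /26 (62 usable): 192.168.90.128/26
Allocation: 192.168.88.0/24 (137 hosts, 254 usable); 192.168.89.0/24 (127 hosts, 254 usable); 192.168.90.0/25 (118 hosts, 126 usable); 192.168.90.128/26 (37 hosts, 62 usable)


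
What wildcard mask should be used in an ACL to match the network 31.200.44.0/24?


Subnet mask: 255.255.255.0
Wildcard = 255.255.255.255 - subnet mask
255 - 255 = 0
255 - 255 = 0
255 - 255 = 0
255 - 0 = 255
Wildcard: 0.0.0.255


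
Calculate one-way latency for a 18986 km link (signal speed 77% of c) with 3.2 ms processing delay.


Speed = 0.77 * 3e5 km/s = 231000 km/s
Propagation delay = 18986 / 231000 = 0.0822 s = 82.1905 ms
Processing delay = 3.2 ms
Total one-way latency = 85.3905 ms


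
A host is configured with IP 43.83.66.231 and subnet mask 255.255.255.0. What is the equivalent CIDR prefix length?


Binary: 11111111.11111111.11111111.00000000
Count leading 1s
Prefix: /24


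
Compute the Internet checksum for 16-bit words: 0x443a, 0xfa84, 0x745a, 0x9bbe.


Sum all words (with carry folding):
+ 0x443a = 0x443a
+ 0xfa84 = 0x3ebf
+ 0x745a = 0xb319
+ 0x9bbe = 0x4ed8
One's complement: ~0x4ed8
Checksum = 0xb127


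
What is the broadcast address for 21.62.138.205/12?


Network: 21.48.0.0/12
Host bits = 20
Set all host bits to 1:
Broadcast: 21.63.255.255


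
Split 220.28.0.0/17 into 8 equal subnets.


New prefix = 17 + 3 = 20
Each subnet has 4096 addresses
  220.28.0.0/20
  220.28.16.0/20
  220.28.32.0/20
  220.28.48.0/20
  220.28.64.0/20
  220.28.80.0/20
  220.28.96.0/20
  220.28.112.0/20
Subnets: 220.28.0.0/20, 220.28.16.0/20, 220.28.32.0/20, 220.28.48.0/20, 220.28.64.0/20, 220.28.80.0/20, 220.28.96.0/20, 220.28.112.0/20


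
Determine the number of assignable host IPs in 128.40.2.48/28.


Host bits = 32 - 28 = 4
Total addresses = 2^4 = 16
Usable = total - 2 (network and broadcast)
Usable hosts: 14


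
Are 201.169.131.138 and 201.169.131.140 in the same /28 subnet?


Mask: 255.255.255.240
201.169.131.138 AND mask = 201.169.131.128
201.169.131.140 AND mask = 201.169.131.128
Yes, same subnet (201.169.131.128)


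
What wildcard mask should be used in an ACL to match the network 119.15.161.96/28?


Subnet mask: 255.255.255.240
Wildcard = 255.255.255.255 - subnet mask
255 - 255 = 0
255 - 255 = 0
255 - 255 = 0
255 - 240 = 15
Wildcard: 0.0.0.15


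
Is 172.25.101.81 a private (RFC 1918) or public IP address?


RFC 1918 private ranges:
  10.0.0.0/8 (10.0.0.0 - 10.255.255.255)
  172.16.0.0/12 (172.16.0.0 - 172.31.255.255)
  192.168.0.0/16 (192.168.0.0 - 192.168.255.255)
Private (in 172.16.0.0/12)


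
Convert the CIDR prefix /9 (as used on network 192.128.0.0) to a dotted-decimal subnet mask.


/9 means 9 network bits, 23 host bits
Binary: 11111111100000000000000000000000
Mask: 255.128.0.0


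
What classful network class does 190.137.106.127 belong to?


First octet: 190
Binary: 10111110
10xxxxxx -> Class B (128-191)
Class B, default mask 255.255.0.0 (/16)


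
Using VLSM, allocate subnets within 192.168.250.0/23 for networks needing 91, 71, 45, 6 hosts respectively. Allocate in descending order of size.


91 hosts -> /25 (126 usable): 192.168.250.0/25
71 hosts -> /25 (126 usable): 192.168.250.128/25
45 hosts -> /26 (62 usable): 192.168.251.0/26
6 hosts -> /29 (6 usable): 192.168.251.64/29
Allocation: 192.168.250.0/25 (91 hosts, 126 usable); 192.168.250.128/25 (71 hosts, 126 usable); 192.168.251.0/26 (45 hosts, 62 usable); 192.168.251.64/29 (6 hosts, 6 usable)


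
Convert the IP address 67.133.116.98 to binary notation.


67 = 01000011
133 = 10000101
116 = 01110100
98 = 01100010
Binary: 01000011.10000101.01110100.01100010


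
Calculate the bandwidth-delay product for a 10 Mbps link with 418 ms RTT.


BDP = bandwidth * RTT
= 10 Mbps * 418 ms
= 10 * 1e6 * 418 / 1000 bits
= 4180000 bits
= 522500 bytes
= 510.2539 KB
BDP = 4180000 bits (522500 bytes)


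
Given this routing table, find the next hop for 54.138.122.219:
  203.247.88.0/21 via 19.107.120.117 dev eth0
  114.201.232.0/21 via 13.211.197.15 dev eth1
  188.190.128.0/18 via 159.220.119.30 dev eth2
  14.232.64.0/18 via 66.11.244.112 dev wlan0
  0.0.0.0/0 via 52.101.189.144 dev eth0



Longest prefix match for 54.138.122.219:
  /21 203.247.88.0: no
  /21 114.201.232.0: no
  /18 188.190.128.0: no
  /18 14.232.64.0: no
  /0 0.0.0.0: MATCH
Selected: next-hop 52.101.189.144 via eth0 (matched /0)


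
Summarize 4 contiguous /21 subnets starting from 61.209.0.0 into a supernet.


Original prefix: /21
Number of subnets: 4 = 2^2
New prefix = 21 - 2 = 19
Supernet: 61.209.0.0/19


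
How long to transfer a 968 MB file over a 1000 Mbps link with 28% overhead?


Effective throughput = 1000 * (1 - 28/100) = 720 Mbps
File size in Mb = 968 * 8 = 7744 Mb
Time = 7744 / 720
Time = 10.7556 seconds


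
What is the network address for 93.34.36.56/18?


IP:   01011101.00100010.00100100.00111000
Mask: 11111111.11111111.11000000.00000000
AND operation:
Net:  01011101.00100010.00000000.00000000
Network: 93.34.0.0/18


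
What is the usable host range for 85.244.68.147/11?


Network: 85.224.0.0
Broadcast: 85.255.255.255
First usable = network + 1
Last usable = broadcast - 1
Range: 85.224.0.1 to 85.255.255.254


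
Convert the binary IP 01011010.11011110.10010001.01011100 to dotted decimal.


01011010 = 90
11011110 = 222
10010001 = 145
01011100 = 92
IP: 90.222.145.92


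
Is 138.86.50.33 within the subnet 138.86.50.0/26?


Subnet network: 138.86.50.0
Test IP AND mask: 138.86.50.0
Yes, 138.86.50.33 is in 138.86.50.0/26


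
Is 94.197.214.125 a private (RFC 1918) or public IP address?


RFC 1918 private ranges:
  10.0.0.0/8 (10.0.0.0 - 10.255.255.255)
  172.16.0.0/12 (172.16.0.0 - 172.31.255.255)
  192.168.0.0/16 (192.168.0.0 - 192.168.255.255)
Public (not in any RFC 1918 range)


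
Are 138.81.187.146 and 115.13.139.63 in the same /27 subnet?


Mask: 255.255.255.224
138.81.187.146 AND mask = 138.81.187.128
115.13.139.63 AND mask = 115.13.139.32
No, different subnets (138.81.187.128 vs 115.13.139.32)


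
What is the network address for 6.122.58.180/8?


IP:   00000110.01111010.00111010.10110100
Mask: 11111111.00000000.00000000.00000000
AND operation:
Net:  00000110.00000000.00000000.00000000
Network: 6.0.0.0/8


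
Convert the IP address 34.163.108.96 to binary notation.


34 = 00100010
163 = 10100011
108 = 01101100
96 = 01100000
Binary: 00100010.10100011.01101100.01100000


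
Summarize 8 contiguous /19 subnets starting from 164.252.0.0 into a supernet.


Original prefix: /19
Number of subnets: 8 = 2^3
New prefix = 19 - 3 = 16
Supernet: 164.252.0.0/16


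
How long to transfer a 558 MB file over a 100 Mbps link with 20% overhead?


Effective throughput = 100 * (1 - 20/100) = 80 Mbps
File size in Mb = 558 * 8 = 4464 Mb
Time = 4464 / 80
Time = 55.8 seconds


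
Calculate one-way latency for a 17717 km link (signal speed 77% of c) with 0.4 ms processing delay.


Speed = 0.77 * 3e5 km/s = 231000 km/s
Propagation delay = 17717 / 231000 = 0.0767 s = 76.697 ms
Processing delay = 0.4 ms
Total one-way latency = 77.097 ms


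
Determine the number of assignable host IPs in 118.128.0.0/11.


Host bits = 32 - 11 = 21
Total addresses = 2^21 = 2097152
Usable = total - 2 (network and broadcast)
Usable hosts: 2097150


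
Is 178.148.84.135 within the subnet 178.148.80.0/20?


Subnet network: 178.148.80.0
Test IP AND mask: 178.148.80.0
Yes, 178.148.84.135 is in 178.148.80.0/20


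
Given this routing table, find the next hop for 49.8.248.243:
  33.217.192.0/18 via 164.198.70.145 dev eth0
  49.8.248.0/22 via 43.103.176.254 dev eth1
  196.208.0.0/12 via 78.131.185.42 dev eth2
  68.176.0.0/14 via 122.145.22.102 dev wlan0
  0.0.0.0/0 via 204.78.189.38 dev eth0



Longest prefix match for 49.8.248.243:
  /18 33.217.192.0: no
  /22 49.8.248.0: MATCH
  /12 196.208.0.0: no
  /14 68.176.0.0: no
  /0 0.0.0.0: MATCH
Selected: next-hop 43.103.176.254 via eth1 (matched /22)


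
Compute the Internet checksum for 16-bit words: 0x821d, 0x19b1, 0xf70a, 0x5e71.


Sum all words (with carry folding):
+ 0x821d = 0x821d
+ 0x19b1 = 0x9bce
+ 0xf70a = 0x92d9
+ 0x5e71 = 0xf14a
One's complement: ~0xf14a
Checksum = 0x0eb5


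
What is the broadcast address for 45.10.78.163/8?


Network: 45.0.0.0/8
Host bits = 24
Set all host bits to 1:
Broadcast: 45.255.255.255


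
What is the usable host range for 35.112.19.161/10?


Network: 35.64.0.0
Broadcast: 35.127.255.255
First usable = network + 1
Last usable = broadcast - 1
Range: 35.64.0.1 to 35.127.255.254


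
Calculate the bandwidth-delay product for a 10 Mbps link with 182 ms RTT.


BDP = bandwidth * RTT
= 10 Mbps * 182 ms
= 10 * 1e6 * 182 / 1000 bits
= 1820000 bits
= 227500 bytes
= 222.168 KB
BDP = 1820000 bits (227500 bytes)


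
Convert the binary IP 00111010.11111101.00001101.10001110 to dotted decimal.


00111010 = 58
11111101 = 253
00001101 = 13
10001110 = 142
IP: 58.253.13.142


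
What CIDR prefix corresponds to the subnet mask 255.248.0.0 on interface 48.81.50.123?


Binary: 11111111.11111000.00000000.00000000
Count leading 1s
Prefix: /13


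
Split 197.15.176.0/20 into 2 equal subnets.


New prefix = 20 + 1 = 21
Each subnet has 2048 addresses
  197.15.176.0/21
  197.15.184.0/21
Subnets: 197.15.176.0/21, 197.15.184.0/21


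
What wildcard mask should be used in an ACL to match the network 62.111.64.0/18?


Subnet mask: 255.255.192.0
Wildcard = 255.255.255.255 - subnet mask
255 - 255 = 0
255 - 255 = 0
255 - 192 = 63
255 - 0 = 255
Wildcard: 0.0.63.255


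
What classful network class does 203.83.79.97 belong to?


First octet: 203
Binary: 11001011
110xxxxx -> Class C (192-223)
Class C, default mask 255.255.255.0 (/24)


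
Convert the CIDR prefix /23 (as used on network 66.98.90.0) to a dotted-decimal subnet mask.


/23 means 23 network bits, 9 host bits
Binary: 11111111111111111111111000000000
Mask: 255.255.254.0


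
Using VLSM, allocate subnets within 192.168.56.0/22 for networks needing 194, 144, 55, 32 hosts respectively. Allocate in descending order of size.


194 hosts -> /24 (254 usable): 192.168.56.0/24
144 hosts -> /24 (254 usable): 192.168.57.0/24
55 hosts -> /26 (62 usable): 192.168.58.0/26
32 hosts -> /26 (62 usable): 192.168.58.64/26
Allocation: 192.168.56.0/24 (194 hosts, 254 usable); 192.168.57.0/24 (144 hosts, 254 usable); 192.168.58.0/26 (55 hosts, 62 usable); 192.168.58.64/26 (32 hosts, 62 usable)


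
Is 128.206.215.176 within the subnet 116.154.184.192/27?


Subnet network: 116.154.184.192
Test IP AND mask: 128.206.215.160
No, 128.206.215.176 is not in 116.154.184.192/27


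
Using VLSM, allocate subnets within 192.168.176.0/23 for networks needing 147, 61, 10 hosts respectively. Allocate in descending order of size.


147 hosts -> /24 (254 usable): 192.168.176.0/24
61 hosts -> /26 (62 usable): 192.168.177.0/26
10 hosts -> /28 (14 usable): 192.168.177.64/28
Allocation: 192.168.176.0/24 (147 hosts, 254 usable); 192.168.177.0/26 (61 hosts, 62 usable); 192.168.177.64/28 (10 hosts, 14 usable)


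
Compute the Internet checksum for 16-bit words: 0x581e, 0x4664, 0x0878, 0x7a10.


Sum all words (with carry folding):
+ 0x581e = 0x581e
+ 0x4664 = 0x9e82
+ 0x0878 = 0xa6fa
+ 0x7a10 = 0x210b
One's complement: ~0x210b
Checksum = 0xdef4


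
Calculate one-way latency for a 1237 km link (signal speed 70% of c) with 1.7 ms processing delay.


Speed = 0.7 * 3e5 km/s = 210000 km/s
Propagation delay = 1237 / 210000 = 0.0059 s = 5.8905 ms
Processing delay = 1.7 ms
Total one-way latency = 7.5905 ms


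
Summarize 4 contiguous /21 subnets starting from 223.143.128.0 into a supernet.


Original prefix: /21
Number of subnets: 4 = 2^2
New prefix = 21 - 2 = 19
Supernet: 223.143.128.0/19


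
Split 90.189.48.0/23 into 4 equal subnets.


New prefix = 23 + 2 = 25
Each subnet has 128 addresses
  90.189.48.0/25
  90.189.48.128/25
  90.189.49.0/25
  90.189.49.128/25
Subnets: 90.189.48.0/25, 90.189.48.128/25, 90.189.49.0/25, 90.189.49.128/25


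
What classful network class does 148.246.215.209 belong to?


First octet: 148
Binary: 10010100
10xxxxxx -> Class B (128-191)
Class B, default mask 255.255.0.0 (/16)


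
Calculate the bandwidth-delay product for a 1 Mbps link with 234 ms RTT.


BDP = bandwidth * RTT
= 1 Mbps * 234 ms
= 1 * 1e6 * 234 / 1000 bits
= 234000 bits
= 29250 bytes
= 28.5645 KB
BDP = 234000 bits (29250 bytes)


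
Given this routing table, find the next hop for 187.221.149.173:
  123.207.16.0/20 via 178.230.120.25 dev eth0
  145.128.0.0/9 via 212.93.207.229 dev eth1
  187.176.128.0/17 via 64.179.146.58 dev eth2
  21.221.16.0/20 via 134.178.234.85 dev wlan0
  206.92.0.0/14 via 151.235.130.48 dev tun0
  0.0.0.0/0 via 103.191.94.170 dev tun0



Longest prefix match for 187.221.149.173:
  /20 123.207.16.0: no
  /9 145.128.0.0: no
  /17 187.176.128.0: no
  /20 21.221.16.0: no
  /14 206.92.0.0: no
  /0 0.0.0.0: MATCH
Selected: next-hop 103.191.94.170 via tun0 (matched /0)


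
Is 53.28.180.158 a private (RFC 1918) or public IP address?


RFC 1918 private ranges:
  10.0.0.0/8 (10.0.0.0 - 10.255.255.255)
  172.16.0.0/12 (172.16.0.0 - 172.31.255.255)
  192.168.0.0/16 (192.168.0.0 - 192.168.255.255)
Public (not in any RFC 1918 range)


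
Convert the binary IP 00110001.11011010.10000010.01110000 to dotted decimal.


00110001 = 49
11011010 = 218
10000010 = 130
01110000 = 112
IP: 49.218.130.112


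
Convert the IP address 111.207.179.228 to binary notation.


111 = 01101111
207 = 11001111
179 = 10110011
228 = 11100100
Binary: 01101111.11001111.10110011.11100100


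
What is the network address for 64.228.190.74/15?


IP:   01000000.11100100.10111110.01001010
Mask: 11111111.11111110.00000000.00000000
AND operation:
Net:  01000000.11100100.00000000.00000000
Network: 64.228.0.0/15


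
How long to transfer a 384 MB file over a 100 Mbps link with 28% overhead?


Effective throughput = 100 * (1 - 28/100) = 72 Mbps
File size in Mb = 384 * 8 = 3072 Mb
Time = 3072 / 72
Time = 42.6667 seconds


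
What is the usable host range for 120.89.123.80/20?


Network: 120.89.112.0
Broadcast: 120.89.127.255
First usable = network + 1
Last usable = broadcast - 1
Range: 120.89.112.1 to 120.89.127.254


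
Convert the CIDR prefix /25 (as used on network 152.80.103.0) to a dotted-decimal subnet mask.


/25 means 25 network bits, 7 host bits
Binary: 11111111111111111111111110000000
Mask: 255.255.255.128


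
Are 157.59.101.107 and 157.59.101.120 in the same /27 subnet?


Mask: 255.255.255.224
157.59.101.107 AND mask = 157.59.101.96
157.59.101.120 AND mask = 157.59.101.96
Yes, same subnet (157.59.101.96)


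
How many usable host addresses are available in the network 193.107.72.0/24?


Host bits = 32 - 24 = 8
Total addresses = 2^8 = 256
Usable = total - 2 (network and broadcast)
Usable hosts: 254


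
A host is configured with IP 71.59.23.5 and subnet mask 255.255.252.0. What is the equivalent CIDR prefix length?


Binary: 11111111.11111111.11111100.00000000
Count leading 1s
Prefix: /22


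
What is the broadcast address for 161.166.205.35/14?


Network: 161.164.0.0/14
Host bits = 18
Set all host bits to 1:
Broadcast: 161.167.255.255


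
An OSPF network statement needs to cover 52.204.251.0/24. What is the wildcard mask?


Subnet mask: 255.255.255.0
Wildcard = 255.255.255.255 - subnet mask
255 - 255 = 0
255 - 255 = 0
255 - 255 = 0
255 - 0 = 255
Wildcard: 0.0.0.255


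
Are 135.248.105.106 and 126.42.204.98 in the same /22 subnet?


Mask: 255.255.252.0
135.248.105.106 AND mask = 135.248.104.0
126.42.204.98 AND mask = 126.42.204.0
No, different subnets (135.248.104.0 vs 126.42.204.0)


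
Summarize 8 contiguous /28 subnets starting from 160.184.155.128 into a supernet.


Original prefix: /28
Number of subnets: 8 = 2^3
New prefix = 28 - 3 = 25
Supernet: 160.184.155.128/25


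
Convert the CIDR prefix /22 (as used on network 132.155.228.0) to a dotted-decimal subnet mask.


/22 means 22 network bits, 10 host bits
Binary: 11111111111111111111110000000000
Mask: 255.255.252.0


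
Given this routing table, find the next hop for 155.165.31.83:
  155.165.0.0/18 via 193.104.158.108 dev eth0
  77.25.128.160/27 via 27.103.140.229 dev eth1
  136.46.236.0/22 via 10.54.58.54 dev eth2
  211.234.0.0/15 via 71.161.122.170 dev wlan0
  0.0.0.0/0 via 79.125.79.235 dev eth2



Longest prefix match for 155.165.31.83:
  /18 155.165.0.0: MATCH
  /27 77.25.128.160: no
  /22 136.46.236.0: no
  /15 211.234.0.0: no
  /0 0.0.0.0: MATCH
Selected: next-hop 193.104.158.108 via eth0 (matched /18)


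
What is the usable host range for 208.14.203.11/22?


Network: 208.14.200.0
Broadcast: 208.14.203.255
First usable = network + 1
Last usable = broadcast - 1
Range: 208.14.200.1 to 208.14.203.254


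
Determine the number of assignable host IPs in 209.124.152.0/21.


Host bits = 32 - 21 = 11
Total addresses = 2^11 = 2048
Usable = total - 2 (network and broadcast)
Usable hosts: 2046


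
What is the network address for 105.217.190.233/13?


IP:   01101001.11011001.10111110.11101001
Mask: 11111111.11111000.00000000.00000000
AND operation:
Net:  01101001.11011000.00000000.00000000
Network: 105.216.0.0/13


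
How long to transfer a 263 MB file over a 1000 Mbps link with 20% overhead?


Effective throughput = 1000 * (1 - 20/100) = 800 Mbps
File size in Mb = 263 * 8 = 2104 Mb
Time = 2104 / 800
Time = 2.63 seconds


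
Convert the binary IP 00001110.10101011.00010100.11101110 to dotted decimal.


00001110 = 14
10101011 = 171
00010100 = 20
11101110 = 238
IP: 14.171.20.238


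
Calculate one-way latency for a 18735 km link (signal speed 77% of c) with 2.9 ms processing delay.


Speed = 0.77 * 3e5 km/s = 231000 km/s
Propagation delay = 18735 / 231000 = 0.0811 s = 81.1039 ms
Processing delay = 2.9 ms
Total one-way latency = 84.0039 ms


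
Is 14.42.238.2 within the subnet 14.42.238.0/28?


Subnet network: 14.42.238.0
Test IP AND mask: 14.42.238.0
Yes, 14.42.238.2 is in 14.42.238.0/28


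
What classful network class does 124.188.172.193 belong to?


First octet: 124
Binary: 01111100
0xxxxxxx -> Class A (1-126)
Class A, default mask 255.0.0.0 (/8)


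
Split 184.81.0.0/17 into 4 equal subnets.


New prefix = 17 + 2 = 19
Each subnet has 8192 addresses
  184.81.0.0/19
  184.81.32.0/19
  184.81.64.0/19
  184.81.96.0/19
Subnets: 184.81.0.0/19, 184.81.32.0/19, 184.81.64.0/19, 184.81.96.0/19


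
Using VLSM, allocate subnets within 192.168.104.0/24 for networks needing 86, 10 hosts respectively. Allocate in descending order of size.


86 hosts -> /25 (126 usable): 192.168.104.0/25
10 hosts -> /28 (14 usable): 192.168.104.128/28
Allocation: 192.168.104.0/25 (86 hosts, 126 usable); 192.168.104.128/28 (10 hosts, 14 usable)


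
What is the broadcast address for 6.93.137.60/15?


Network: 6.92.0.0/15
Host bits = 17
Set all host bits to 1:
Broadcast: 6.93.255.255


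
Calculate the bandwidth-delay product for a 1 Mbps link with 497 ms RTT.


BDP = bandwidth * RTT
= 1 Mbps * 497 ms
= 1 * 1e6 * 497 / 1000 bits
= 497000 bits
= 62125 bytes
= 60.6689 KB
BDP = 497000 bits (62125 bytes)


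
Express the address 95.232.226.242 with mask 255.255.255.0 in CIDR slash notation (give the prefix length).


Binary: 11111111.11111111.11111111.00000000
Count leading 1s
Prefix: /24


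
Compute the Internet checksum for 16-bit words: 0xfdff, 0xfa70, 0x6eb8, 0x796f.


Sum all words (with carry folding):
+ 0xfdff = 0xfdff
+ 0xfa70 = 0xf870
+ 0x6eb8 = 0x6729
+ 0x796f = 0xe098
One's complement: ~0xe098
Checksum = 0x1f67


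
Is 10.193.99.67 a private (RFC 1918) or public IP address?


RFC 1918 private ranges:
  10.0.0.0/8 (10.0.0.0 - 10.255.255.255)
  172.16.0.0/12 (172.16.0.0 - 172.31.255.255)
  192.168.0.0/16 (192.168.0.0 - 192.168.255.255)
Private (in 10.0.0.0/8)


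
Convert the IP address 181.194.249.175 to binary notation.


181 = 10110101
194 = 11000010
249 = 11111001
175 = 10101111
Binary: 10110101.11000010.11111001.10101111


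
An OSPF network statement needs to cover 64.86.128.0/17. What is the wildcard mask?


Subnet mask: 255.255.128.0
Wildcard = 255.255.255.255 - subnet mask
255 - 255 = 0
255 - 255 = 0
255 - 128 = 127
255 - 0 = 255
Wildcard: 0.0.127.255


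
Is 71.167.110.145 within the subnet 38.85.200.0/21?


Subnet network: 38.85.200.0
Test IP AND mask: 71.167.104.0
No, 71.167.110.145 is not in 38.85.200.0/21


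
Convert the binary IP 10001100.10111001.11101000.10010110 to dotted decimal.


10001100 = 140
10111001 = 185
11101000 = 232
10010110 = 150
IP: 140.185.232.150


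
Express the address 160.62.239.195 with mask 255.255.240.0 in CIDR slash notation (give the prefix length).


Binary: 11111111.11111111.11110000.00000000
Count leading 1s
Prefix: /20


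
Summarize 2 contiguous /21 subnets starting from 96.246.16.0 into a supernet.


Original prefix: /21
Number of subnets: 2 = 2^1
New prefix = 21 - 1 = 20
Supernet: 96.246.16.0/20


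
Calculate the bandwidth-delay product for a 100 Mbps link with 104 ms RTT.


BDP = bandwidth * RTT
= 100 Mbps * 104 ms
= 100 * 1e6 * 104 / 1000 bits
= 10400000 bits
= 1300000 bytes
= 1269.5312 KB
BDP = 10400000 bits (1300000 bytes)


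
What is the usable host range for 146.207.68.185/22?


Network: 146.207.68.0
Broadcast: 146.207.71.255
First usable = network + 1
Last usable = broadcast - 1
Range: 146.207.68.1 to 146.207.71.254


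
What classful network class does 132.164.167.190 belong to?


First octet: 132
Binary: 10000100
10xxxxxx -> Class B (128-191)
Class B, default mask 255.255.0.0 (/16)


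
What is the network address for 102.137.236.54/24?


IP:   01100110.10001001.11101100.00110110
Mask: 11111111.11111111.11111111.00000000
AND operation:
Net:  01100110.10001001.11101100.00000000
Network: 102.137.236.0/24


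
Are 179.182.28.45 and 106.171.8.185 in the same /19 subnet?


Mask: 255.255.224.0
179.182.28.45 AND mask = 179.182.0.0
106.171.8.185 AND mask = 106.171.0.0
No, different subnets (179.182.0.0 vs 106.171.0.0)


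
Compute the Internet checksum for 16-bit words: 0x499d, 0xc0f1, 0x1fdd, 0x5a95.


Sum all words (with carry folding):
+ 0x499d = 0x499d
+ 0xc0f1 = 0x0a8f
+ 0x1fdd = 0x2a6c
+ 0x5a95 = 0x8501
One's complement: ~0x8501
Checksum = 0x7afe


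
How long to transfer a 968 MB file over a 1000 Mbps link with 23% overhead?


Effective throughput = 1000 * (1 - 23/100) = 770 Mbps
File size in Mb = 968 * 8 = 7744 Mb
Time = 7744 / 770
Time = 10.0571 seconds


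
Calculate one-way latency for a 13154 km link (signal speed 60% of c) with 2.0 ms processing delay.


Speed = 0.6 * 3e5 km/s = 180000 km/s
Propagation delay = 13154 / 180000 = 0.0731 s = 73.0778 ms
Processing delay = 2.0 ms
Total one-way latency = 75.0778 ms


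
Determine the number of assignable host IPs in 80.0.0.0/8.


Host bits = 32 - 8 = 24
Total addresses = 2^24 = 16777216
Usable = total - 2 (network and broadcast)
Usable hosts: 16777214


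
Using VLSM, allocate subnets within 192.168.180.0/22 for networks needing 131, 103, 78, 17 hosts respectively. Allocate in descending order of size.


131 hosts -> /24 (254 usable): 192.168.180.0/24
103 hosts -> /25 (126 usable): 192.168.181.0/25
78 hosts -> /25 (126 usable): 192.168.181.128/25
17 hosts -> /27 (30 usable): 192.168.182.0/27
Allocation: 192.168.180.0/24 (131 hosts, 254 usable); 192.168.181.0/25 (103 hosts, 126 usable); 192.168.181.128/25 (78 hosts, 126 usable); 192.168.182.0/27 (17 hosts, 30 usable)


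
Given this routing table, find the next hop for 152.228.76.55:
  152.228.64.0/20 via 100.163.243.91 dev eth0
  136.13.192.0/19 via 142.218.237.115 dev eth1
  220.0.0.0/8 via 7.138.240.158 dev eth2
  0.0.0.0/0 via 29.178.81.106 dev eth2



Longest prefix match for 152.228.76.55:
  /20 152.228.64.0: MATCH
  /19 136.13.192.0: no
  /8 220.0.0.0: no
  /0 0.0.0.0: MATCH
Selected: next-hop 100.163.243.91 via eth0 (matched /20)


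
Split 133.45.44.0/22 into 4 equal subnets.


New prefix = 22 + 2 = 24
Each subnet has 256 addresses
  133.45.44.0/24
  133.45.45.0/24
  133.45.46.0/24
  133.45.47.0/24
Subnets: 133.45.44.0/24, 133.45.45.0/24, 133.45.46.0/24, 133.45.47.0/24


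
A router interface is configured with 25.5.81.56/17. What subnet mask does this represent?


/17 means 17 network bits, 15 host bits
Binary: 11111111111111111000000000000000
Mask: 255.255.128.0


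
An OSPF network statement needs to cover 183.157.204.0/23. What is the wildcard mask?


Subnet mask: 255.255.254.0
Wildcard = 255.255.255.255 - subnet mask
255 - 255 = 0
255 - 255 = 0
255 - 254 = 1
255 - 0 = 255
Wildcard: 0.0.1.255


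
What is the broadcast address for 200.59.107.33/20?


Network: 200.59.96.0/20
Host bits = 12
Set all host bits to 1:
Broadcast: 200.59.111.255


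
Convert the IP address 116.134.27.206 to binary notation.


116 = 01110100
134 = 10000110
27 = 00011011
206 = 11001110
Binary: 01110100.10000110.00011011.11001110


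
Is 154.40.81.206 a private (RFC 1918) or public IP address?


RFC 1918 private ranges:
  10.0.0.0/8 (10.0.0.0 - 10.255.255.255)
  172.16.0.0/12 (172.16.0.0 - 172.31.255.255)
  192.168.0.0/16 (192.168.0.0 - 192.168.255.255)
Public (not in any RFC 1918 range)


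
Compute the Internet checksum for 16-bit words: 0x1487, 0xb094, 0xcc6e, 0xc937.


Sum all words (with carry folding):
+ 0x1487 = 0x1487
+ 0xb094 = 0xc51b
+ 0xcc6e = 0x918a
+ 0xc937 = 0x5ac2
One's complement: ~0x5ac2
Checksum = 0xa53d


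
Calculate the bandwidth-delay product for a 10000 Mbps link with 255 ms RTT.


BDP = bandwidth * RTT
= 10000 Mbps * 255 ms
= 10000 * 1e6 * 255 / 1000 bits
= 2550000000 bits
= 318750000 bytes
= 311279.2969 KB
BDP = 2550000000 bits (318750000 bytes)


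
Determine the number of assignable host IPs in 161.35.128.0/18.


Host bits = 32 - 18 = 14
Total addresses = 2^14 = 16384
Usable = total - 2 (network and broadcast)
Usable hosts: 16382


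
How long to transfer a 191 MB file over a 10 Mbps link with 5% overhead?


Effective throughput = 10 * (1 - 5/100) = 9.5 Mbps
File size in Mb = 191 * 8 = 1528 Mb
Time = 1528 / 9.5
Time = 160.8421 seconds


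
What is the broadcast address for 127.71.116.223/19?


Network: 127.71.96.0/19
Host bits = 13
Set all host bits to 1:
Broadcast: 127.71.127.255


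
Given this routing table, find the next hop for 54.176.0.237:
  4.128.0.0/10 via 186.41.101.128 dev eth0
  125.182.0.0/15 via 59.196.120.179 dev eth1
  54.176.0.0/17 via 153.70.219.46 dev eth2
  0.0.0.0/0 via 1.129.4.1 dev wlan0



Longest prefix match for 54.176.0.237:
  /10 4.128.0.0: no
  /15 125.182.0.0: no
  /17 54.176.0.0: MATCH
  /0 0.0.0.0: MATCH
Selected: next-hop 153.70.219.46 via eth2 (matched /17)


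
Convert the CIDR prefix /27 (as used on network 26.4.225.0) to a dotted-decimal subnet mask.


/27 means 27 network bits, 5 host bits
Binary: 11111111111111111111111111100000
Mask: 255.255.255.224


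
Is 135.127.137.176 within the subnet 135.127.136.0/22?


Subnet network: 135.127.136.0
Test IP AND mask: 135.127.136.0
Yes, 135.127.137.176 is in 135.127.136.0/22


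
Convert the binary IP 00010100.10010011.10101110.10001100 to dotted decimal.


00010100 = 20
10010011 = 147
10101110 = 174
10001100 = 140
IP: 20.147.174.140


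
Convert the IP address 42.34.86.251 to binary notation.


42 = 00101010
34 = 00100010
86 = 01010110
251 = 11111011
Binary: 00101010.00100010.01010110.11111011


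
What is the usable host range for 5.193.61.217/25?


Network: 5.193.61.128
Broadcast: 5.193.61.255
First usable = network + 1
Last usable = broadcast - 1
Range: 5.193.61.129 to 5.193.61.254


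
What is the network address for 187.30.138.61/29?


IP:   10111011.00011110.10001010.00111101
Mask: 11111111.11111111.11111111.11111000
AND operation:
Net:  10111011.00011110.10001010.00111000
Network: 187.30.138.56/29


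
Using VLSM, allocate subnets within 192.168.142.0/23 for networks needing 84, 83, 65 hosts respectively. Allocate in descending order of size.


84 hosts -> /25 (126 usable): 192.168.142.0/25
83 hosts -> /25 (126 usable): 192.168.142.128/25
65 hosts -> /25 (126 usable): 192.168.143.0/25
Allocation: 192.168.142.0/25 (84 hosts, 126 usable); 192.168.142.128/25 (83 hosts, 126 usable); 192.168.143.0/25 (65 hosts, 126 usable)


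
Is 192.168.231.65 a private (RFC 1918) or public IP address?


RFC 1918 private ranges:
  10.0.0.0/8 (10.0.0.0 - 10.255.255.255)
  172.16.0.0/12 (172.16.0.0 - 172.31.255.255)
  192.168.0.0/16 (192.168.0.0 - 192.168.255.255)
Private (in 192.168.0.0/16)


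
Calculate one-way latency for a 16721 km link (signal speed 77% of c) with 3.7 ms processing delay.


Speed = 0.77 * 3e5 km/s = 231000 km/s
Propagation delay = 16721 / 231000 = 0.0724 s = 72.3853 ms
Processing delay = 3.7 ms
Total one-way latency = 76.0853 ms


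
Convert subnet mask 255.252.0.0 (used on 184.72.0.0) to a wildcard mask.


Subnet mask: 255.252.0.0
Wildcard = 255.255.255.255 - subnet mask
255 - 255 = 0
255 - 252 = 3
255 - 0 = 255
255 - 0 = 255
Wildcard: 0.3.255.255


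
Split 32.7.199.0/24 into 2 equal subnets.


New prefix = 24 + 1 = 25
Each subnet has 128 addresses
  32.7.199.0/25
  32.7.199.128/25
Subnets: 32.7.199.0/25, 32.7.199.128/25


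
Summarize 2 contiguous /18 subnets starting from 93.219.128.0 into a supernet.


Original prefix: /18
Number of subnets: 2 = 2^1
New prefix = 18 - 1 = 17
Supernet: 93.219.128.0/17


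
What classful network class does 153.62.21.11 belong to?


First octet: 153
Binary: 10011001
10xxxxxx -> Class B (128-191)
Class B, default mask 255.255.0.0 (/16)


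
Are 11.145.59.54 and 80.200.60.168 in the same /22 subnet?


Mask: 255.255.252.0
11.145.59.54 AND mask = 11.145.56.0
80.200.60.168 AND mask = 80.200.60.0
No, different subnets (11.145.56.0 vs 80.200.60.0)


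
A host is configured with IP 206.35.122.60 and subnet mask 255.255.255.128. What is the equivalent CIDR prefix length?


Binary: 11111111.11111111.11111111.10000000
Count leading 1s
Prefix: /25


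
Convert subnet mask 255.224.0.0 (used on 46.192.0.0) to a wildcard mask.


Subnet mask: 255.224.0.0
Wildcard = 255.255.255.255 - subnet mask
255 - 255 = 0
255 - 224 = 31
255 - 0 = 255
255 - 0 = 255
Wildcard: 0.31.255.255


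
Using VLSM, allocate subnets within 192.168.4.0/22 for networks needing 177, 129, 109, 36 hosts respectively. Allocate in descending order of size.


177 hosts -> /24 (254 usable): 192.168.4.0/24
129 hosts -> /24 (254 usable): 192.168.5.0/24
109 hosts -> /25 (126 usable): 192.168.6.0/25
36 hosts -> /26 (62 usable): 192.168.6.128/26
Allocation: 192.168.4.0/24 (177 hosts, 254 usable); 192.168.5.0/24 (129 hosts, 254 usable); 192.168.6.0/25 (109 hosts, 126 usable); 192.168.6.128/26 (36 hosts, 62 usable)


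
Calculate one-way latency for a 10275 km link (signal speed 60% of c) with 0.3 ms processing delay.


Speed = 0.6 * 3e5 km/s = 180000 km/s
Propagation delay = 10275 / 180000 = 0.0571 s = 57.0833 ms
Processing delay = 0.3 ms
Total one-way latency = 57.3833 ms


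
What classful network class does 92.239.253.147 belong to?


First octet: 92
Binary: 01011100
0xxxxxxx -> Class A (1-126)
Class A, default mask 255.0.0.0 (/8)


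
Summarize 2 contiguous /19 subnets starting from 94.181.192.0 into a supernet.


Original prefix: /19
Number of subnets: 2 = 2^1
New prefix = 19 - 1 = 18
Supernet: 94.181.192.0/18


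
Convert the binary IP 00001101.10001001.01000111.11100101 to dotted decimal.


00001101 = 13
10001001 = 137
01000111 = 71
11100101 = 229
IP: 13.137.71.229


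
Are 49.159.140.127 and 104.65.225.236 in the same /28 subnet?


Mask: 255.255.255.240
49.159.140.127 AND mask = 49.159.140.112
104.65.225.236 AND mask = 104.65.225.224
No, different subnets (49.159.140.112 vs 104.65.225.224)


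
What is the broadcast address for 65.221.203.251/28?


Network: 65.221.203.240/28
Host bits = 4
Set all host bits to 1:
Broadcast: 65.221.203.255


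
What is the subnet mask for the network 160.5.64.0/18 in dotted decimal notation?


/18 means 18 network bits, 14 host bits
Binary: 11111111111111111100000000000000
Mask: 255.255.192.0


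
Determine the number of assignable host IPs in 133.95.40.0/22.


Host bits = 32 - 22 = 10
Total addresses = 2^10 = 1024
Usable = total - 2 (network and broadcast)
Usable hosts: 1022


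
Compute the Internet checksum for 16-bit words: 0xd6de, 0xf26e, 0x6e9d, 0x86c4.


Sum all words (with carry folding):
+ 0xd6de = 0xd6de
+ 0xf26e = 0xc94d
+ 0x6e9d = 0x37eb
+ 0x86c4 = 0xbeaf
One's complement: ~0xbeaf
Checksum = 0x4150


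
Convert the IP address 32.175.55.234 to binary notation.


32 = 00100000
175 = 10101111
55 = 00110111
234 = 11101010
Binary: 00100000.10101111.00110111.11101010


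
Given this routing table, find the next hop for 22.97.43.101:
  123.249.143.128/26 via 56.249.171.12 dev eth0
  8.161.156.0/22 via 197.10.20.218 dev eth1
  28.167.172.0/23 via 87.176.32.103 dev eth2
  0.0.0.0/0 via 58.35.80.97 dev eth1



Longest prefix match for 22.97.43.101:
  /26 123.249.143.128: no
  /22 8.161.156.0: no
  /23 28.167.172.0: no
  /0 0.0.0.0: MATCH
Selected: next-hop 58.35.80.97 via eth1 (matched /0)


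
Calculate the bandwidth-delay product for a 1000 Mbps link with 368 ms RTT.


BDP = bandwidth * RTT
= 1000 Mbps * 368 ms
= 1000 * 1e6 * 368 / 1000 bits
= 368000000 bits
= 46000000 bytes
= 44921.875 KB
BDP = 368000000 bits (46000000 bytes)


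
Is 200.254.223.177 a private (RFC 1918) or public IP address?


RFC 1918 private ranges:
  10.0.0.0/8 (10.0.0.0 - 10.255.255.255)
  172.16.0.0/12 (172.16.0.0 - 172.31.255.255)
  192.168.0.0/16 (192.168.0.0 - 192.168.255.255)
Public (not in any RFC 1918 range)


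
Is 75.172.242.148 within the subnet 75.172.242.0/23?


Subnet network: 75.172.242.0
Test IP AND mask: 75.172.242.0
Yes, 75.172.242.148 is in 75.172.242.0/23


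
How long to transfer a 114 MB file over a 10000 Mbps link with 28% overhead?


Effective throughput = 10000 * (1 - 28/100) = 7200 Mbps
File size in Mb = 114 * 8 = 912 Mb
Time = 912 / 7200
Time = 0.1267 seconds


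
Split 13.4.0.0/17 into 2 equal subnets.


New prefix = 17 + 1 = 18
Each subnet has 16384 addresses
  13.4.0.0/18
  13.4.64.0/18
Subnets: 13.4.0.0/18, 13.4.64.0/18


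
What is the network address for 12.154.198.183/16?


IP:   00001100.10011010.11000110.10110111
Mask: 11111111.11111111.00000000.00000000
AND operation:
Net:  00001100.10011010.00000000.00000000
Network: 12.154.0.0/16


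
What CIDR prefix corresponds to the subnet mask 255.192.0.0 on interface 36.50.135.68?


Binary: 11111111.11000000.00000000.00000000
Count leading 1s
Prefix: /10


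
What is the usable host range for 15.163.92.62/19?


Network: 15.163.64.0
Broadcast: 15.163.95.255
First usable = network + 1
Last usable = broadcast - 1
Range: 15.163.64.1 to 15.163.95.254


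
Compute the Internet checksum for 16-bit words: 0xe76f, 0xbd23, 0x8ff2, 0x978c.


Sum all words (with carry folding):
+ 0xe76f = 0xe76f
+ 0xbd23 = 0xa493
+ 0x8ff2 = 0x3486
+ 0x978c = 0xcc12
One's complement: ~0xcc12
Checksum = 0x33ed


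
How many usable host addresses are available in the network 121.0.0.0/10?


Host bits = 32 - 10 = 22
Total addresses = 2^22 = 4194304
Usable = total - 2 (network and broadcast)
Usable hosts: 4194302


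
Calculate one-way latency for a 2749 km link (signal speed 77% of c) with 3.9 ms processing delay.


Speed = 0.77 * 3e5 km/s = 231000 km/s
Propagation delay = 2749 / 231000 = 0.0119 s = 11.9004 ms
Processing delay = 3.9 ms
Total one-way latency = 15.8004 ms


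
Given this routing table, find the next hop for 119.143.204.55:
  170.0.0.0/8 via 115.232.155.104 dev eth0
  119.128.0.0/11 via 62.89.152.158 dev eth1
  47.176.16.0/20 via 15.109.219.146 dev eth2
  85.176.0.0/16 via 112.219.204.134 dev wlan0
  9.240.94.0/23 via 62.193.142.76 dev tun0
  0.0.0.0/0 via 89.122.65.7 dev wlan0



Longest prefix match for 119.143.204.55:
  /8 170.0.0.0: no
  /11 119.128.0.0: MATCH
  /20 47.176.16.0: no
  /16 85.176.0.0: no
  /23 9.240.94.0: no
  /0 0.0.0.0: MATCH
Selected: next-hop 62.89.152.158 via eth1 (matched /11)
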